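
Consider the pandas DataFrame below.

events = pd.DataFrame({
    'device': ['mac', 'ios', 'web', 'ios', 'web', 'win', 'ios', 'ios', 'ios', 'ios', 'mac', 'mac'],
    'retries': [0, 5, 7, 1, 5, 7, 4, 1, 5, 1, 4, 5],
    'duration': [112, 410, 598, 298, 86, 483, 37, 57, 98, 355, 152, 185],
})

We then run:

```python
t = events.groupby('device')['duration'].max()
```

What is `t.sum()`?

1676

group by device, max of duration:
device
ios    410
mac    185
web    598
win    483
Name: duration, dtype: int64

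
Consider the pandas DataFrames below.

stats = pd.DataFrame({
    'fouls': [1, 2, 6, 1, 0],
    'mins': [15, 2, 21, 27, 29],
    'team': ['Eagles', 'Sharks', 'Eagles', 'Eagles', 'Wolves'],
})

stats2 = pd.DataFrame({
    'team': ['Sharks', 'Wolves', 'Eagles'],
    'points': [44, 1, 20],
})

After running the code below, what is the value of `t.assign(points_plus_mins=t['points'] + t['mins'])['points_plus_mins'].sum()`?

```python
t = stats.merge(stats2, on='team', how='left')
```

merge on 'team' (how='left') → 5 rows:
   fouls  mins    team  points
0      1    15  Eagles      20
1      2     2  Sharks      44
2      6    21  Eagles      20
3      1    27  Eagles      20
4      0    29  Wolves       1
add column points_plus_mins = t['points'] + t['mins']:
   fouls  mins    team  points  points_plus_mins
0      1    15  Eagles      20                35
1      2     2  Sharks      44                46
2      6    21  Eagles      20                41
3      1    27  Eagles      20                47
4      0    29  Wolves       1                30
Reading off the sum of column 'points_plus_mins', we get 199.

199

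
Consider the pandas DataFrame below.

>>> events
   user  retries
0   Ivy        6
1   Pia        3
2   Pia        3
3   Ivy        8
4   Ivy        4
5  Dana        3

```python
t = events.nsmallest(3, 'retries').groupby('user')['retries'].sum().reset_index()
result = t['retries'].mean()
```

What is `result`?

take 3 rows with smallest retries:
   user  retries
1   Pia        3
2   Pia        3
5  Dana        3
group by user, sum of retries:
user
Dana    3
Pia     6
Name: retries, dtype: int64
reset_index():
   user  retries
0  Dana        3
1   Pia        6

4.5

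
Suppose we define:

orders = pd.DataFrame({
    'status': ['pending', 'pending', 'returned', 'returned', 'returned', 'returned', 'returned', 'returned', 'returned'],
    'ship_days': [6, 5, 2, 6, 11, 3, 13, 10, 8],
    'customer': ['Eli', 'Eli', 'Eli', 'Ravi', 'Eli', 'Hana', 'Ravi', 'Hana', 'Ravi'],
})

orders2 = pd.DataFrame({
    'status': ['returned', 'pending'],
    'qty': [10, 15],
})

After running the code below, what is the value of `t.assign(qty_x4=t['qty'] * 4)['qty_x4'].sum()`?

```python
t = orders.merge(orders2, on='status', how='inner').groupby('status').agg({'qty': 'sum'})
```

400

merge on 'status' (how='inner') → 9 rows:
     status  ship_days customer  qty
0   pending          6      Eli   15
1   pending          5      Eli   15
2  returned          2      Eli   10
3  returned          6     Ravi   10
4  returned         11      Eli   10
5  returned          3     Hana   10
6  returned         13     Ravi   10
7  returned         10     Hana   10
8  returned          8     Ravi   10
group by status, sum of qty:
          qty
status       
pending    30
returned   70
add column qty_x4 = t['qty'] * 4:
          qty  qty_x4
status               
pending    30     120
returned   70     280
Taking the sum of column 'qty_x4' gives 400.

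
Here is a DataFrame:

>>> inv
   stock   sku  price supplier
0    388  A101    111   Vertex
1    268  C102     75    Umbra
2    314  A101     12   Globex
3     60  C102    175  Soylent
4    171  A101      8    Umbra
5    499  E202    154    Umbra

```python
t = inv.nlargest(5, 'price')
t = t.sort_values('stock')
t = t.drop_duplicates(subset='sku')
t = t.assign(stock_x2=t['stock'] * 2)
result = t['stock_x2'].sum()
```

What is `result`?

take 5 rows with largest price:
   stock   sku  price supplier
3     60  C102    175  Soylent
5    499  E202    154    Umbra
0    388  A101    111   Vertex
1    268  C102     75    Umbra
2    314  A101     12   Globex
sort by stock:
   stock   sku  price supplier
3     60  C102    175  Soylent
1    268  C102     75    Umbra
2    314  A101     12   Globex
0    388  A101    111   Vertex
5    499  E202    154    Umbra
drop duplicate sku (keep=first):
   stock   sku  price supplier
3     60  C102    175  Soylent
2    314  A101     12   Globex
5    499  E202    154    Umbra
add column stock_x2 = t['stock'] * 2:
   stock   sku  price supplier  stock_x2
3     60  C102    175  Soylent       120
2    314  A101     12   Globex       628
5    499  E202    154    Umbra       998
Finally, sum of column 'stock_x2' = 1746.

1746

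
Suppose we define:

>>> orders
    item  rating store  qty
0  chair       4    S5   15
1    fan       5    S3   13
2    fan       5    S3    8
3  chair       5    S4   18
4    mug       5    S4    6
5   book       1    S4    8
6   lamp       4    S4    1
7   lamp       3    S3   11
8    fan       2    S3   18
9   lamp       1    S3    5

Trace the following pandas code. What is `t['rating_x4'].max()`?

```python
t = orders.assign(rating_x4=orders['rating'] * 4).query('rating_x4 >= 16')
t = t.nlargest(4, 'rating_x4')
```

20

add column rating_x4 = orders['rating'] * 4:
    item  rating store  qty  rating_x4
0  chair       4    S5   15         16
1    fan       5    S3   13         20
2    fan       5    S3    8         20
3  chair       5    S4   18         20
4    mug       5    S4    6         20
5   book       1    S4    8          4
6   lamp       4    S4    1         16
7   lamp       3    S3   11         12
8    fan       2    S3   18          8
9   lamp       1    S3    5          4
filter rows where rating_x4 >= 16:
    item  rating store  qty  rating_x4
0  chair       4    S5   15         16
1    fan       5    S3   13         20
2    fan       5    S3    8         20
3  chair       5    S4   18         20
4    mug       5    S4    6         20
6   lamp       4    S4    1         16
take 4 rows with largest rating_x4:
    item  rating store  qty  rating_x4
1    fan       5    S3   13         20
2    fan       5    S3    8         20
3  chair       5    S4   18         20
4    mug       5    S4    6         20
max of column 'rating_x4' → 20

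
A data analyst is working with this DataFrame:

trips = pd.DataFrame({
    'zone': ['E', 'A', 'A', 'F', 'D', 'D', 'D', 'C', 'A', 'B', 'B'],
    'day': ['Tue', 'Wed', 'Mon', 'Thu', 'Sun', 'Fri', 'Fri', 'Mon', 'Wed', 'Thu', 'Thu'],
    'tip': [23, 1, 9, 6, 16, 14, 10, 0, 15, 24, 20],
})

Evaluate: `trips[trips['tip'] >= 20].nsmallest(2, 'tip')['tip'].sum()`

filter rows where tip >= 20:
   zone  day  tip
0     E  Tue   23
9     B  Thu   24
10    B  Thu   20
take 2 rows with smallest tip:
   zone  day  tip
10    B  Thu   20
0     E  Tue   23
Hence 43.

43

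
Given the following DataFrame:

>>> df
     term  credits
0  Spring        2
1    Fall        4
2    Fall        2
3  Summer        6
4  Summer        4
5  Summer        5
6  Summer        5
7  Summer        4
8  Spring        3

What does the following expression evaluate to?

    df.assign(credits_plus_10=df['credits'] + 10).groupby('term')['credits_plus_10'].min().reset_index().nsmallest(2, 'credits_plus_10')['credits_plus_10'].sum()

24

add column credits_plus_10 = df['credits'] + 10:
     term  credits  credits_plus_10
0  Spring        2               12
1    Fall        4               14
2    Fall        2               12
3  Summer        6               16
4  Summer        4               14
5  Summer        5               15
6  Summer        5               15
7  Summer        4               14
8  Spring        3               13
group by term, min of credits_plus_10:
term
Fall      12
Spring    12
Summer    14
Name: credits_plus_10, dtype: int64
reset_index():
     term  credits_plus_10
0    Fall               12
1  Spring               12
2  Summer               14
take 2 rows with smallest credits_plus_10:
     term  credits_plus_10
0    Fall               12
1  Spring               12
Reading off the sum of column 'credits_plus_10', we get 24.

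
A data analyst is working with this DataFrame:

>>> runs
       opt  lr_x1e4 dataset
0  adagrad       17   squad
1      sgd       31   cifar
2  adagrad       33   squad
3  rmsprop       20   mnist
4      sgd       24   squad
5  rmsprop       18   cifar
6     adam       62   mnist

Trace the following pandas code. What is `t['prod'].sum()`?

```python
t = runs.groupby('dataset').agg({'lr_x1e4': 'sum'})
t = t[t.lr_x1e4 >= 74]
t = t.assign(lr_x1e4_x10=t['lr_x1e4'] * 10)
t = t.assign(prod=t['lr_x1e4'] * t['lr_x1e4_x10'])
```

122000

group by dataset, sum of lr_x1e4:
         lr_x1e4
dataset         
cifar         49
mnist         82
squad         74
filter rows where lr_x1e4 >= 74:
         lr_x1e4
dataset         
mnist         82
squad         74
add column lr_x1e4_x10 = t['lr_x1e4'] * 10:
         lr_x1e4  lr_x1e4_x10
dataset                      
mnist         82          820
squad         74          740
add column prod = t['lr_x1e4'] * t['lr_x1e4_x10']:
         lr_x1e4  lr_x1e4_x10   prod
dataset                             
mnist         82          820  67240
squad         74          740  54760
So sum() = 122000.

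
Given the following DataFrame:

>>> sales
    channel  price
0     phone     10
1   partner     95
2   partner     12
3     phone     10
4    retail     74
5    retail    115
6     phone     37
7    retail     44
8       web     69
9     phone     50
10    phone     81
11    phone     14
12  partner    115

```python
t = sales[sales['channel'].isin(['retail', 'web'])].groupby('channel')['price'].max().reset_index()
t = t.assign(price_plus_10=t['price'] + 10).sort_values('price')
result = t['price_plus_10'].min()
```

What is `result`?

filter rows where channel in ['retail', 'web']:
  channel  price
4  retail     74
5  retail    115
7  retail     44
8     web     69
group by channel, max of price:
channel
retail    115
web        69
Name: price, dtype: int64
reset_index():
  channel  price
0  retail    115
1     web     69
add column price_plus_10 = t['price'] + 10:
  channel  price  price_plus_10
0  retail    115            125
1     web     69             79
sort by price:
  channel  price  price_plus_10
1     web     69             79
0  retail    115            125
min of column 'price_plus_10' → 79

79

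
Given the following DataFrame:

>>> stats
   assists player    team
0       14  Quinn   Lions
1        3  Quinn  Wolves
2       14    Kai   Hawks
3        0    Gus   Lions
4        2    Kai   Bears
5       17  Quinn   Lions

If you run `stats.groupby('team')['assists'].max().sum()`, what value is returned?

group by team, max of assists:
team
Bears      2
Hawks     14
Lions     17
Wolves     3
Name: assists, dtype: int64
sum of the resulting series → 36

36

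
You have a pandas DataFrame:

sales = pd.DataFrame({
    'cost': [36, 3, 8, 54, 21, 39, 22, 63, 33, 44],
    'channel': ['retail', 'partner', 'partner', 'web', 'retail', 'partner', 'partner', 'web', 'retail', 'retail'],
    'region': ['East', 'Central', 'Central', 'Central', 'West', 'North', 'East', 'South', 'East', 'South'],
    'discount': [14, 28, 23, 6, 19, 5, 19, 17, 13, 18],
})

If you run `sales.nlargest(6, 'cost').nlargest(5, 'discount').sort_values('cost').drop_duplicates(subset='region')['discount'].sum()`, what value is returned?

37

take 6 rows with largest cost:
   cost  channel   region  discount
7    63      web    South        17
3    54      web  Central         6
9    44   retail    South        18
5    39  partner    North         5
0    36   retail     East        14
8    33   retail     East        13
take 5 rows with largest discount:
   cost channel   region  discount
9    44  retail    South        18
7    63     web    South        17
0    36  retail     East        14
8    33  retail     East        13
3    54     web  Central         6
sort by cost:
   cost channel   region  discount
8    33  retail     East        13
0    36  retail     East        14
9    44  retail    South        18
3    54     web  Central         6
7    63     web    South        17
drop duplicate region (keep=first):
   cost channel   region  discount
8    33  retail     East        13
9    44  retail    South        18
3    54     web  Central         6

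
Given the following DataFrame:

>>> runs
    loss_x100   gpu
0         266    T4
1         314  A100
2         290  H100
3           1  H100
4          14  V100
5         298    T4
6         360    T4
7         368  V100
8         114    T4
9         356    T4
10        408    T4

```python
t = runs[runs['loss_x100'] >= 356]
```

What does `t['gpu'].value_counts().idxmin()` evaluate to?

filter rows where loss_x100 >= 356:
    loss_x100   gpu
6         360    T4
7         368  V100
9         356    T4
10        408    T4
value_counts of gpu:
gpu
T4      3
V100    1
Name: count, dtype: int64
label with the smallest value → V100

V100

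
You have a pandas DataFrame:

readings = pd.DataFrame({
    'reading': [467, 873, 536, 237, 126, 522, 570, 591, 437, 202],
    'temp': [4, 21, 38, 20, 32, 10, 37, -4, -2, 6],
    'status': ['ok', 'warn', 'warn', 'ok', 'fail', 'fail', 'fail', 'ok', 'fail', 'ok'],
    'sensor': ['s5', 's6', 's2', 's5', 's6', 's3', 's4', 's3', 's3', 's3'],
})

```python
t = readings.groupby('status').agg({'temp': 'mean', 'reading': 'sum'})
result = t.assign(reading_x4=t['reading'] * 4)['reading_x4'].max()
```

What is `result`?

group by status: mean(temp), sum(reading):
         temp  reading
status                
fail    19.25     1655
ok       6.50     1497
warn    29.50     1409
add column reading_x4 = t['reading'] * 4:
         temp  reading  reading_x4
status                            
fail    19.25     1655        6620
ok       6.50     1497        5988
warn    29.50     1409        5636
So max() = 6620.

6620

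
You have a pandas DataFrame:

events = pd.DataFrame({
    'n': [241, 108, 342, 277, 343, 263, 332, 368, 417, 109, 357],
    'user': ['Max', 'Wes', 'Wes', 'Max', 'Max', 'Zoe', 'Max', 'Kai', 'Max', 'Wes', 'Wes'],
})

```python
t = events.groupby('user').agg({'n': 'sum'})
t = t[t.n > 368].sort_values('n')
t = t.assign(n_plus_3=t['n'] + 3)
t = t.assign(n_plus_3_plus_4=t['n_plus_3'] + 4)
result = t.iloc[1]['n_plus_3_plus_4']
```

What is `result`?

group by user, sum of n:
         n
user      
Kai    368
Max   1610
Wes    916
Zoe    263
filter rows where n > 368:
         n
user      
Max   1610
Wes    916
sort by n:
         n
user      
Wes    916
Max   1610
add column n_plus_3 = t['n'] + 3:
         n  n_plus_3
user                
Wes    916       919
Max   1610      1613
add column n_plus_3_plus_4 = t['n_plus_3'] + 4:
         n  n_plus_3  n_plus_3_plus_4
user                                 
Wes    916       919              923
Max   1610      1613             1617
Finally, value at position 1, column 'n_plus_3_plus_4' = 1617.

1617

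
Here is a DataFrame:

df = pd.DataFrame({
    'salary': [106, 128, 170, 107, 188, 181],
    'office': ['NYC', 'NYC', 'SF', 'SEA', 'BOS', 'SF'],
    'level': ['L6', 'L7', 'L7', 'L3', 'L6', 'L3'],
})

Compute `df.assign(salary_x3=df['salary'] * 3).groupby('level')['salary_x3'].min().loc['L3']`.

321

add column salary_x3 = df['salary'] * 3:
   salary office level  salary_x3
0     106    NYC    L6        318
1     128    NYC    L7        384
2     170     SF    L7        510
3     107    SEA    L3        321
4     188    BOS    L6        564
5     181     SF    L3        543
group by level, min of salary_x3:
level
L3    321
L6    318
L7    384
Name: salary_x3, dtype: int64
Then the value at index 'L3': 321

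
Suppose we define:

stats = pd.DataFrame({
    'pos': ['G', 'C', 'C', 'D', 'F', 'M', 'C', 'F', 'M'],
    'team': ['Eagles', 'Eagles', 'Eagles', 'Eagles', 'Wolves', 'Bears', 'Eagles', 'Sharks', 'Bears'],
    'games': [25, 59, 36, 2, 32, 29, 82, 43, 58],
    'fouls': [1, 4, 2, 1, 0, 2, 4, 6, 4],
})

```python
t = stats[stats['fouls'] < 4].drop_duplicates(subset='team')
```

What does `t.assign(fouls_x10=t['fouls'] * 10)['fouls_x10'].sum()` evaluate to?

filter rows where fouls < 4:
  pos    team  games  fouls
0   G  Eagles     25      1
2   C  Eagles     36      2
3   D  Eagles      2      1
4   F  Wolves     32      0
5   M   Bears     29      2
drop duplicate team (keep=first):
  pos    team  games  fouls
0   G  Eagles     25      1
4   F  Wolves     32      0
5   M   Bears     29      2
add column fouls_x10 = t['fouls'] * 10:
  pos    team  games  fouls  fouls_x10
0   G  Eagles     25      1         10
4   F  Wolves     32      0          0
5   M   Bears     29      2         20
Taking the sum of column 'fouls_x10' gives 30.

30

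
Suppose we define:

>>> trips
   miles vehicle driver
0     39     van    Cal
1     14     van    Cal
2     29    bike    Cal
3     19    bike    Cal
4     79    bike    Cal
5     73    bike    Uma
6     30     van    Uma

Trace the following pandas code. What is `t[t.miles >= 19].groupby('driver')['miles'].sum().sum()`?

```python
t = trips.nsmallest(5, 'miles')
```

take 5 rows with smallest miles:
   miles vehicle driver
1     14     van    Cal
3     19    bike    Cal
2     29    bike    Cal
6     30     van    Uma
0     39     van    Cal
filter rows where miles >= 19:
   miles vehicle driver
3     19    bike    Cal
2     29    bike    Cal
6     30     van    Uma
0     39     van    Cal
group by driver, sum of miles:
driver
Cal    87
Uma    30
Name: miles, dtype: int64
sum of the resulting series → 117

117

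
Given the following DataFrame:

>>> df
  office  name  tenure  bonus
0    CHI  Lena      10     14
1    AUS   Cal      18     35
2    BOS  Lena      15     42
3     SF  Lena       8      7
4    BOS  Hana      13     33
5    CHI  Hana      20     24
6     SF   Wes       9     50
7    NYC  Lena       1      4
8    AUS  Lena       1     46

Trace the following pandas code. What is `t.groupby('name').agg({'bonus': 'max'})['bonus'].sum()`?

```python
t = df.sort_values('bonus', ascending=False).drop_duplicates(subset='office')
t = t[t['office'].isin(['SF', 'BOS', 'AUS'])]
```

96

sort by bonus descending:
  office  name  tenure  bonus
6     SF   Wes       9     50
8    AUS  Lena       1     46
2    BOS  Lena      15     42
1    AUS   Cal      18     35
4    BOS  Hana      13     33
5    CHI  Hana      20     24
0    CHI  Lena      10     14
3     SF  Lena       8      7
7    NYC  Lena       1      4
drop duplicate office (keep=first):
  office  name  tenure  bonus
6     SF   Wes       9     50
8    AUS  Lena       1     46
2    BOS  Lena      15     42
5    CHI  Hana      20     24
7    NYC  Lena       1      4
filter rows where office in ['SF', 'BOS', 'AUS']:
  office  name  tenure  bonus
6     SF   Wes       9     50
8    AUS  Lena       1     46
2    BOS  Lena      15     42
group by name, max of bonus:
      bonus
name       
Lena     46
Wes      50
Finally, sum of column 'bonus' = 96.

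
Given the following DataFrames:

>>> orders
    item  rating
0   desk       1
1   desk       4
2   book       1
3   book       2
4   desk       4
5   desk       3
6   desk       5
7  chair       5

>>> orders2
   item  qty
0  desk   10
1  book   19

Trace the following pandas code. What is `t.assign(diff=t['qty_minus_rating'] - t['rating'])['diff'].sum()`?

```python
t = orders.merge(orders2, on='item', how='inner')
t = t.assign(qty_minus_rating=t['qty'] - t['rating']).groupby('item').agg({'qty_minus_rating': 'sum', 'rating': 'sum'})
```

merge on 'item' (how='inner') → 7 rows:
   item  rating  qty
0  desk       1   10
1  desk       4   10
2  book       1   19
3  book       2   19
4  desk       4   10
5  desk       3   10
6  desk       5   10
add column qty_minus_rating = t['qty'] - t['rating']:
   item  rating  qty  qty_minus_rating
0  desk       1   10                 9
1  desk       4   10                 6
2  book       1   19                18
3  book       2   19                17
4  desk       4   10                 6
5  desk       3   10                 7
6  desk       5   10                 5
group by item: sum(qty_minus_rating), sum(rating):
      qty_minus_rating  rating
item                          
book                35       3
desk                33      17
add column diff = t['qty_minus_rating'] - t['rating']:
      qty_minus_rating  rating  diff
item                                
book                35       3    32
desk                33      17    16

48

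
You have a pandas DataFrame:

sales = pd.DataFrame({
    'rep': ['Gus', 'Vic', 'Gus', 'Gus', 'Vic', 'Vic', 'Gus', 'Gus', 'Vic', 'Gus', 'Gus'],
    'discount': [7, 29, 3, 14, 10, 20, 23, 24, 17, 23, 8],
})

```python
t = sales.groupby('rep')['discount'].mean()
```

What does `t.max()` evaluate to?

group by rep, mean of discount:
rep
Gus    14.571429
Vic    19.000000
Name: discount, dtype: float64
The max of the resulting series is 19.0.

19.0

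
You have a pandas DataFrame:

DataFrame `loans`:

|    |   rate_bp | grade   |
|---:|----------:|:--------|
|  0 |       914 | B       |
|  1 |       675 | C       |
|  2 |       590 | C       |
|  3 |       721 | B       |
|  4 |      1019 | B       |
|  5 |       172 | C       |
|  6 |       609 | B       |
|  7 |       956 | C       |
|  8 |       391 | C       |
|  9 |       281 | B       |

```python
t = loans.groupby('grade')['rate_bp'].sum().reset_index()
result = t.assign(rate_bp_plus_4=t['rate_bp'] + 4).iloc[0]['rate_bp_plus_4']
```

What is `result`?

group by grade, sum of rate_bp:
grade
B    3544
C    2784
Name: rate_bp, dtype: int64
reset_index():
  grade  rate_bp
0     B     3544
1     C     2784
add column rate_bp_plus_4 = t['rate_bp'] + 4:
  grade  rate_bp  rate_bp_plus_4
0     B     3544            3548
1     C     2784            2788

3548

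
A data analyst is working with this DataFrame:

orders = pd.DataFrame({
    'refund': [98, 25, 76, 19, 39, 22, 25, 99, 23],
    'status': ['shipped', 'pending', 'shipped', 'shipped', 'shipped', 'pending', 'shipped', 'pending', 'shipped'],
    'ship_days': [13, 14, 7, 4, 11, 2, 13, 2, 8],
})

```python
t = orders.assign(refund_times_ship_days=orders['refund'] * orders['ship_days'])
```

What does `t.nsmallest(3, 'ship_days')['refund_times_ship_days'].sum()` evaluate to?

add column refund_times_ship_days = orders['refund'] * orders['ship_days']:
   refund   status  ship_days  refund_times_ship_days
0      98  shipped         13                    1274
1      25  pending         14                     350
2      76  shipped          7                     532
3      19  shipped          4                      76
4      39  shipped         11                     429
5      22  pending          2                      44
6      25  shipped         13                     325
7      99  pending          2                     198
8      23  shipped          8                     184
take 3 rows with smallest ship_days:
   refund   status  ship_days  refund_times_ship_days
5      22  pending          2                      44
7      99  pending          2                     198
3      19  shipped          4                      76

318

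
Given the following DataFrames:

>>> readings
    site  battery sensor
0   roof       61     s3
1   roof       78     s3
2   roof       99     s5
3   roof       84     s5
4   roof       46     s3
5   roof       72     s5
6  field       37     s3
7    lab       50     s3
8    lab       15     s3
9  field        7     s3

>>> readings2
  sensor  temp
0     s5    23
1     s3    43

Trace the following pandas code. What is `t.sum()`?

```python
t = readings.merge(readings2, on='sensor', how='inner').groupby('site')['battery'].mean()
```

127.833333333

merge on 'sensor' (how='inner') → 10 rows:
    site  battery sensor  temp
0   roof       61     s3    43
1   roof       78     s3    43
2   roof       99     s5    23
3   roof       84     s5    23
4   roof       46     s3    43
5   roof       72     s5    23
6  field       37     s3    43
7    lab       50     s3    43
8    lab       15     s3    43
9  field        7     s3    43
group by site, mean of battery:
site
field    22.000000
lab      32.500000
roof     73.333333
Name: battery, dtype: float64
So sum() = 127.833333333.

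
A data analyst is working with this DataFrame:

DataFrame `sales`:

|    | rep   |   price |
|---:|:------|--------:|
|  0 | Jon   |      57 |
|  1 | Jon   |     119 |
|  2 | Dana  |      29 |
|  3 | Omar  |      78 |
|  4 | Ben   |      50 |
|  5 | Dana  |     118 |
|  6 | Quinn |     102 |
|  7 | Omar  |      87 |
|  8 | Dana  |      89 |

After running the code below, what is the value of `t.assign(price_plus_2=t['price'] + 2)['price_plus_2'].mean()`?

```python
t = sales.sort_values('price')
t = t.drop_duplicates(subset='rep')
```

sort by price:
     rep  price
2   Dana     29
4    Ben     50
0    Jon     57
3   Omar     78
7   Omar     87
8   Dana     89
6  Quinn    102
5   Dana    118
1    Jon    119
drop duplicate rep (keep=first):
     rep  price
2   Dana     29
4    Ben     50
0    Jon     57
3   Omar     78
6  Quinn    102
add column price_plus_2 = t['price'] + 2:
     rep  price  price_plus_2
2   Dana     29            31
4    Ben     50            52
0    Jon     57            59
3   Omar     78            80
6  Quinn    102           104
Finally, mean of column 'price_plus_2' = 65.2.

65.2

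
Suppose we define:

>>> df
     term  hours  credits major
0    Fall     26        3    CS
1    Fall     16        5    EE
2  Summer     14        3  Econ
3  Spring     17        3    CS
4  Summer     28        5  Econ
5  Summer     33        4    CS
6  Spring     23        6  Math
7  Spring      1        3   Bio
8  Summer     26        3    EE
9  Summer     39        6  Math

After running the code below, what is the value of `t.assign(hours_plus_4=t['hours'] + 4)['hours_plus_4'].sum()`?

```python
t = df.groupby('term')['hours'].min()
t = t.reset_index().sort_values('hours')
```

43

group by term, min of hours:
term
Fall      16
Spring     1
Summer    14
Name: hours, dtype: int64
reset_index():
     term  hours
0    Fall     16
1  Spring      1
2  Summer     14
sort by hours:
     term  hours
1  Spring      1
2  Summer     14
0    Fall     16
add column hours_plus_4 = t['hours'] + 4:
     term  hours  hours_plus_4
1  Spring      1             5
2  Summer     14            18
0    Fall     16            20
Hence 43.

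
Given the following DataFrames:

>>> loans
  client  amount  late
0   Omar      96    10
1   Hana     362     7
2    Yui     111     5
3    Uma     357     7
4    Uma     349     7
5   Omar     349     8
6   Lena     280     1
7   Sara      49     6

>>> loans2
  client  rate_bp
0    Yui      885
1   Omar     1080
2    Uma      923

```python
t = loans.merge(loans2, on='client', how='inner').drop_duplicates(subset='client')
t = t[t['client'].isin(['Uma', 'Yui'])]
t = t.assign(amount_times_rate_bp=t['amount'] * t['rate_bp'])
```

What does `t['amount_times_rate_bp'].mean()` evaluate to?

merge on 'client' (how='inner') → 5 rows:
  client  amount  late  rate_bp
0   Omar      96    10     1080
1    Yui     111     5      885
2    Uma     357     7      923
3    Uma     349     7      923
4   Omar     349     8     1080
drop duplicate client (keep=first):
  client  amount  late  rate_bp
0   Omar      96    10     1080
1    Yui     111     5      885
2    Uma     357     7      923
filter rows where client in ['Uma', 'Yui']:
  client  amount  late  rate_bp
1    Yui     111     5      885
2    Uma     357     7      923
add column amount_times_rate_bp = t['amount'] * t['rate_bp']:
  client  amount  late  rate_bp  amount_times_rate_bp
1    Yui     111     5      885                 98235
2    Uma     357     7      923                329511
Taking the mean of column 'amount_times_rate_bp' gives 213873.0.

213873.0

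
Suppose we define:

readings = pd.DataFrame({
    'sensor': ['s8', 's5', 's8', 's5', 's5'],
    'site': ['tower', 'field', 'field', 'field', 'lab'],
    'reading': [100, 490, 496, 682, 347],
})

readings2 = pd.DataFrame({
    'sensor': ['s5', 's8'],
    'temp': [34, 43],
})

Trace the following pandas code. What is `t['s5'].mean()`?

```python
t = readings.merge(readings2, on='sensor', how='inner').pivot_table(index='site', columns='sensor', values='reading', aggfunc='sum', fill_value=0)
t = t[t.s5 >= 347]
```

merge on 'sensor' (how='inner') → 5 rows:
  sensor   site  reading  temp
0     s8  tower      100    43
1     s5  field      490    34
2     s8  field      496    43
3     s5  field      682    34
4     s5    lab      347    34
pivot: rows=site, cols=sensor, sum(reading):
sensor    s5   s8
site             
field   1172  496
lab      347    0
tower      0  100
filter rows where s5 >= 347:
sensor    s5   s8
site             
field   1172  496
lab      347    0
Taking the mean of column 's5' gives 759.5.

759.5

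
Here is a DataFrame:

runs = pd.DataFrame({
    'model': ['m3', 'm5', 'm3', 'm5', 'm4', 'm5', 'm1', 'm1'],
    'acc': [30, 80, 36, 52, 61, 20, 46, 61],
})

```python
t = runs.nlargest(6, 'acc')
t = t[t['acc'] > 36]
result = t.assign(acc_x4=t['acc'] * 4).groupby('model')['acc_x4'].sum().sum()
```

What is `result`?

take 6 rows with largest acc:
  model  acc
1    m5   80
4    m4   61
7    m1   61
3    m5   52
6    m1   46
2    m3   36
filter rows where acc > 36:
  model  acc
1    m5   80
4    m4   61
7    m1   61
3    m5   52
6    m1   46
add column acc_x4 = t['acc'] * 4:
  model  acc  acc_x4
1    m5   80     320
4    m4   61     244
7    m1   61     244
3    m5   52     208
6    m1   46     184
group by model, sum of acc_x4:
model
m1    428
m4    244
m5    528
Name: acc_x4, dtype: int64

1200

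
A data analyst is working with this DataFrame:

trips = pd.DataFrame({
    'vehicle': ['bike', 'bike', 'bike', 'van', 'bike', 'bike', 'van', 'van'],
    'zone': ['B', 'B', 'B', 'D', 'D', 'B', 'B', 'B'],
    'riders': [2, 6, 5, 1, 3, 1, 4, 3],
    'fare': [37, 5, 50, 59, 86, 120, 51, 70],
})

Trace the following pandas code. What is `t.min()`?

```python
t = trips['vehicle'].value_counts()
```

value_counts of vehicle:
vehicle
bike    5
van     3
Name: count, dtype: int64
Taking the min of the resulting series gives 3.

3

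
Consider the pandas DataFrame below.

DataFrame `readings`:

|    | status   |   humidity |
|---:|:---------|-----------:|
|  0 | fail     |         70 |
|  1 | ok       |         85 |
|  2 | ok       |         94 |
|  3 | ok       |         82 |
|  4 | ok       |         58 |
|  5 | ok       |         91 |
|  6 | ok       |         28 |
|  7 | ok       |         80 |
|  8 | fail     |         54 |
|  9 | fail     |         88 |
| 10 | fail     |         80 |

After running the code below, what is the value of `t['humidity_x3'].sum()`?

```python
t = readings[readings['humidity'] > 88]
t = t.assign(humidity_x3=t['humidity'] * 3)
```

filter rows where humidity > 88:
  status  humidity
2     ok        94
5     ok        91
add column humidity_x3 = t['humidity'] * 3:
  status  humidity  humidity_x3
2     ok        94          282
5     ok        91          273
sum of column 'humidity_x3' → 555

555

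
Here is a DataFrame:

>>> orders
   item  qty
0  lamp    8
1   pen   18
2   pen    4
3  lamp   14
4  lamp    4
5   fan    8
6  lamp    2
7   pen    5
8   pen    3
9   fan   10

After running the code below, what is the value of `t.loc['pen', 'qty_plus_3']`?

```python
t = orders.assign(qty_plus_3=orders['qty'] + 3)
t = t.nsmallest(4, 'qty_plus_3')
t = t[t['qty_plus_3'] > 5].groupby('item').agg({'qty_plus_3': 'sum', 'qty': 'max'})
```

13

add column qty_plus_3 = orders['qty'] + 3:
   item  qty  qty_plus_3
0  lamp    8          11
1   pen   18          21
2   pen    4           7
3  lamp   14          17
4  lamp    4           7
5   fan    8          11
6  lamp    2           5
7   pen    5           8
8   pen    3           6
9   fan   10          13
take 4 rows with smallest qty_plus_3:
   item  qty  qty_plus_3
6  lamp    2           5
8   pen    3           6
2   pen    4           7
4  lamp    4           7
filter rows where qty_plus_3 > 5:
   item  qty  qty_plus_3
8   pen    3           6
2   pen    4           7
4  lamp    4           7
group by item: sum(qty_plus_3), max(qty):
      qty_plus_3  qty
item                 
lamp           7    4
pen           13    4
value at row 'pen', column 'qty_plus_3' → 13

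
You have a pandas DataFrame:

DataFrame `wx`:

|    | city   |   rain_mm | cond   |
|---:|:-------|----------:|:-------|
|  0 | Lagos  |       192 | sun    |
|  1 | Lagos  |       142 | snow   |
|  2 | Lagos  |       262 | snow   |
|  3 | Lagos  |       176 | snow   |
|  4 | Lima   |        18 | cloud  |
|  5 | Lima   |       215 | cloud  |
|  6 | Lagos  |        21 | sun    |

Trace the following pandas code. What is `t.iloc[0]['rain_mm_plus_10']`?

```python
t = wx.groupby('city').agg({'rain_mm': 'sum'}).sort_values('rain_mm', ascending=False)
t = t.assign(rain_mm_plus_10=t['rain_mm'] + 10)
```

803

group by city, sum of rain_mm:
       rain_mm
city          
Lagos      793
Lima       233
sort by rain_mm descending:
       rain_mm
city          
Lagos      793
Lima       233
add column rain_mm_plus_10 = t['rain_mm'] + 10:
       rain_mm  rain_mm_plus_10
city                           
Lagos      793              803
Lima       233              243
value at position 0, column 'rain_mm_plus_10' → 803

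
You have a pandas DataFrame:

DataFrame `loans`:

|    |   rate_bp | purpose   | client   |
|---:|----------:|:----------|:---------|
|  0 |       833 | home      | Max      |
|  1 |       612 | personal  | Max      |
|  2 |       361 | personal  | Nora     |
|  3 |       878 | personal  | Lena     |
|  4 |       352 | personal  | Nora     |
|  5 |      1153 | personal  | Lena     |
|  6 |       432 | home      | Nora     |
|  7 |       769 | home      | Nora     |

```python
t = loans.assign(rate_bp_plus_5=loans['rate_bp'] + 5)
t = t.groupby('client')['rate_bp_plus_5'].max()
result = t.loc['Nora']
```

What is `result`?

add column rate_bp_plus_5 = loans['rate_bp'] + 5:
   rate_bp   purpose client  rate_bp_plus_5
0      833      home    Max             838
1      612  personal    Max             617
2      361  personal   Nora             366
3      878  personal   Lena             883
4      352  personal   Nora             357
5     1153  personal   Lena            1158
6      432      home   Nora             437
7      769      home   Nora             774
group by client, max of rate_bp_plus_5:
client
Lena    1158
Max      838
Nora     774
Name: rate_bp_plus_5, dtype: int64
Hence 774.

774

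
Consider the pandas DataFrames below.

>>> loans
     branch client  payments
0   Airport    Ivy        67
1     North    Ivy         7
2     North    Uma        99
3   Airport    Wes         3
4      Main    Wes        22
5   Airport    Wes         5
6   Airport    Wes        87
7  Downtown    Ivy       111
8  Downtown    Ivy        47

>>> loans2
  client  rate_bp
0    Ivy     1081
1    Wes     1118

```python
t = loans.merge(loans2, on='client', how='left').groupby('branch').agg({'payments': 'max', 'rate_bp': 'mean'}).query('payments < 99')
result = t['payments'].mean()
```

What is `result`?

54.5

merge on 'client' (how='left') → 9 rows:
     branch client  payments  rate_bp
0   Airport    Ivy        67   1081.0
1     North    Ivy         7   1081.0
2     North    Uma        99      NaN
3   Airport    Wes         3   1118.0
4      Main    Wes        22   1118.0
5   Airport    Wes         5   1118.0
6   Airport    Wes        87   1118.0
7  Downtown    Ivy       111   1081.0
8  Downtown    Ivy        47   1081.0
group by branch: max(payments), mean(rate_bp):
          payments  rate_bp
branch                     
Airport         87  1108.75
Downtown       111  1081.00
Main            22  1118.00
North           99  1081.00
filter rows where payments < 99:
         payments  rate_bp
branch                    
Airport        87  1108.75
Main           22  1118.00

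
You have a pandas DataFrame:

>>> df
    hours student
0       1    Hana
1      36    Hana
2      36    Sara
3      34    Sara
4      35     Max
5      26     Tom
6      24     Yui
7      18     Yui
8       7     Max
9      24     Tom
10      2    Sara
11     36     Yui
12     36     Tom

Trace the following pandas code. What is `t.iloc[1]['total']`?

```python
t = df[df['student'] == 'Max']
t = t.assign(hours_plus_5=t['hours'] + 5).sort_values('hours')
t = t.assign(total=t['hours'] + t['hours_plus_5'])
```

75

filter rows where student == 'Max':
   hours student
4     35     Max
8      7     Max
add column hours_plus_5 = t['hours'] + 5:
   hours student  hours_plus_5
4     35     Max            40
8      7     Max            12
sort by hours:
   hours student  hours_plus_5
8      7     Max            12
4     35     Max            40
add column total = t['hours'] + t['hours_plus_5']:
   hours student  hours_plus_5  total
8      7     Max            12     19
4     35     Max            40     75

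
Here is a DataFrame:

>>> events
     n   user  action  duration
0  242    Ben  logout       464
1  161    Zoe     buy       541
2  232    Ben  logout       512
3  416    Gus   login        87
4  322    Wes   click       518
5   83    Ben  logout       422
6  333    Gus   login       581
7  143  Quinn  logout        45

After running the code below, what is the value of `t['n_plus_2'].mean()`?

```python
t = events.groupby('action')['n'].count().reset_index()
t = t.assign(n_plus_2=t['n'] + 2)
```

group by action, count of n:
action
buy       1
click     1
login     2
logout    4
Name: n, dtype: int64
reset_index():
   action  n
0     buy  1
1   click  1
2   login  2
3  logout  4
add column n_plus_2 = t['n'] + 2:
   action  n  n_plus_2
0     buy  1         3
1   click  1         3
2   login  2         4
3  logout  4         6

4.0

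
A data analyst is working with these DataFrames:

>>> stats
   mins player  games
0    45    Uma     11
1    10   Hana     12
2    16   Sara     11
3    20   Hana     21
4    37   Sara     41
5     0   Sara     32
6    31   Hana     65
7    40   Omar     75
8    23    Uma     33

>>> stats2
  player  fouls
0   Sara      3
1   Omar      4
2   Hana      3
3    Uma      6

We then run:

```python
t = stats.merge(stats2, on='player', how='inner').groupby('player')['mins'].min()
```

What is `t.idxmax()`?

Omar

merge on 'player' (how='inner') → 9 rows:
   mins player  games  fouls
0    45    Uma     11      6
1    10   Hana     12      3
2    16   Sara     11      3
3    20   Hana     21      3
4    37   Sara     41      3
5     0   Sara     32      3
6    31   Hana     65      3
7    40   Omar     75      4
8    23    Uma     33      6
group by player, min of mins:
player
Hana    10
Omar    40
Sara     0
Uma     23
Name: mins, dtype: int64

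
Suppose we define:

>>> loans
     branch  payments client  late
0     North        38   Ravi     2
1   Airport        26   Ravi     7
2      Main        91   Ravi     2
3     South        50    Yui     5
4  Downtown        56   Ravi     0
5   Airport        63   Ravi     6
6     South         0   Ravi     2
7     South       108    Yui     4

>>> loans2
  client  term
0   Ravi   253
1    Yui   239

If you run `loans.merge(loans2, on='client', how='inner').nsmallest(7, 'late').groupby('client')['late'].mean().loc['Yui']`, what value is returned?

4.5

merge on 'client' (how='inner') → 8 rows:
     branch  payments client  late  term
0     North        38   Ravi     2   253
1   Airport        26   Ravi     7   253
2      Main        91   Ravi     2   253
3     South        50    Yui     5   239
4  Downtown        56   Ravi     0   253
5   Airport        63   Ravi     6   253
6     South         0   Ravi     2   253
7     South       108    Yui     4   239
take 7 rows with smallest late:
     branch  payments client  late  term
4  Downtown        56   Ravi     0   253
0     North        38   Ravi     2   253
2      Main        91   Ravi     2   253
6     South         0   Ravi     2   253
7     South       108    Yui     4   239
3     South        50    Yui     5   239
5   Airport        63   Ravi     6   253
group by client, mean of late:
client
Ravi    2.4
Yui     4.5
Name: late, dtype: float64
Then the value at index 'Yui': 4.5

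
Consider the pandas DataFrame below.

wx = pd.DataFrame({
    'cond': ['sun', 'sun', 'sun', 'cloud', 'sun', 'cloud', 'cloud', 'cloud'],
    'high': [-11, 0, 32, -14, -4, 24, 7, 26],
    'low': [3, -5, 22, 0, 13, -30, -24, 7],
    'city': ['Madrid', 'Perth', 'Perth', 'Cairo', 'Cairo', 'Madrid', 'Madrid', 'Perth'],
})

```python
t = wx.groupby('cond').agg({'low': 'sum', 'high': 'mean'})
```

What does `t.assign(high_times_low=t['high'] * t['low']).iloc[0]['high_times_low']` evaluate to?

-505.25

group by cond: sum(low), mean(high):
       low   high
cond             
cloud  -47  10.75
sun     33   4.25
add column high_times_low = t['high'] * t['low']:
       low   high  high_times_low
cond                             
cloud  -47  10.75         -505.25
sun     33   4.25          140.25
So iloc[0]['high_times_low'] = -505.25.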